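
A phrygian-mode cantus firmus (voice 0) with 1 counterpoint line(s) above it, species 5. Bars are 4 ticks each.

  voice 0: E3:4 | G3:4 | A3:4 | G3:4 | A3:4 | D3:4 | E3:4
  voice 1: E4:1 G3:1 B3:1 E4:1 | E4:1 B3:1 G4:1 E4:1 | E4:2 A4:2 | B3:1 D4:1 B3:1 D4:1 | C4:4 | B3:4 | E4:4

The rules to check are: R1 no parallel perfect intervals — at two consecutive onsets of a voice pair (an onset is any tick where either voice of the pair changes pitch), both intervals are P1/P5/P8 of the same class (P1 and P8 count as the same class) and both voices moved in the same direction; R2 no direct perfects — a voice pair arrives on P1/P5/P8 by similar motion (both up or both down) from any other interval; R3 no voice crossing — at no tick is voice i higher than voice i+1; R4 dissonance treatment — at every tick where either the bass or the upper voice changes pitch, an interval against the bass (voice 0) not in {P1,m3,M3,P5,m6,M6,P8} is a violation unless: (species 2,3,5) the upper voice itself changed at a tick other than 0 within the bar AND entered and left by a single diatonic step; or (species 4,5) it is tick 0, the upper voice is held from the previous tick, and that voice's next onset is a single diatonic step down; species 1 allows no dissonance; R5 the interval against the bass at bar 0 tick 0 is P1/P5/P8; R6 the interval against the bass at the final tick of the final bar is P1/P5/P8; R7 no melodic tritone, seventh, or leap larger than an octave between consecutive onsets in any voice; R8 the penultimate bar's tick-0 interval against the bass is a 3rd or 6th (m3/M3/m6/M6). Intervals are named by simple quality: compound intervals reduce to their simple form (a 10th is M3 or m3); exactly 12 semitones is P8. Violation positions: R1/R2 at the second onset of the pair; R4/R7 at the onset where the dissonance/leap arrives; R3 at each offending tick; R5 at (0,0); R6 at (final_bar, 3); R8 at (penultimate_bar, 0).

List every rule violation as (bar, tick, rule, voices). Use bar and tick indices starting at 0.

(3, 0, R7, (1,))
(6, 0, R2, (0, 1))

bar 0: v0=E3 v1=E4 downbeat P8
bar 1: v0=G3 v1=E4 downbeat M6
bar 2: v0=A3 v1=E4 downbeat P5
bar 3: v0=G3 v1=B3 downbeat M3
bar 4: v0=A3 v1=C4 downbeat m3
bar 5: v0=D3 v1=B3 downbeat M6
bar 6: v0=E3 v1=E4 downbeat P8
  -> R7 @ bar 3 tick 0 v(1,): A4->B3 leap 10st
  -> R2 @ bar 6 tick 0 v(0, 1): D3/B3 M6 -> E3/E4 P8 similar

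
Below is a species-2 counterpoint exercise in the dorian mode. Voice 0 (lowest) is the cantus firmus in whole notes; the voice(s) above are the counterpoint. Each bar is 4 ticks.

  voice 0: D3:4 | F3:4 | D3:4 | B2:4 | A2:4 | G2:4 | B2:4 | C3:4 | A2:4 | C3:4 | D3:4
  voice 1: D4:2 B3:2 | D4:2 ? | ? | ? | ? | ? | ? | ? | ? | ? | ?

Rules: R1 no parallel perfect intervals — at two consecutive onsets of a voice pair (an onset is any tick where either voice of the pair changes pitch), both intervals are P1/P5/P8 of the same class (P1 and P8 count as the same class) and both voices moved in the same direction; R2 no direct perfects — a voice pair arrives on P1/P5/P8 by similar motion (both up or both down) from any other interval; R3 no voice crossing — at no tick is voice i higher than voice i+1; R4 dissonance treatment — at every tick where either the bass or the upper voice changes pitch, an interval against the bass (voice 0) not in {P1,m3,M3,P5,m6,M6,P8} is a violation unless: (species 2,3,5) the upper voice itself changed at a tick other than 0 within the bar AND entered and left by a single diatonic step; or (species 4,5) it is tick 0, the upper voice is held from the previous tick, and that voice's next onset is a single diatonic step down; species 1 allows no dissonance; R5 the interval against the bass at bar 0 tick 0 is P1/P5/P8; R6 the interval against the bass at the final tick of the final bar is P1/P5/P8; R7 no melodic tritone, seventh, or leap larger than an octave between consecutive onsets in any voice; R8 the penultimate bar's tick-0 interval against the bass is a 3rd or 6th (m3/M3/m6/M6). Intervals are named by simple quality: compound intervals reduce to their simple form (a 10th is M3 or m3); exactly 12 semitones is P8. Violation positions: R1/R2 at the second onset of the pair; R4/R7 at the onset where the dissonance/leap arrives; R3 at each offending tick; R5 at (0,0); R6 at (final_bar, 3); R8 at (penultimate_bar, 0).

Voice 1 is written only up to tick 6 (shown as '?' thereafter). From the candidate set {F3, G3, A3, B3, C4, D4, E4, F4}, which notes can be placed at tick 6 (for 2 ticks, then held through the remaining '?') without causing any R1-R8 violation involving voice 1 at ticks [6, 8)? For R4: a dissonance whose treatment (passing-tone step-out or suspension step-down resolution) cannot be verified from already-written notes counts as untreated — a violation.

F3: legal
G3: violates R4
A3: legal
B3: violates R4
C4: legal
D4: legal
E4: violates R4
F4: legal

{A3, C4, D4, F3, F4}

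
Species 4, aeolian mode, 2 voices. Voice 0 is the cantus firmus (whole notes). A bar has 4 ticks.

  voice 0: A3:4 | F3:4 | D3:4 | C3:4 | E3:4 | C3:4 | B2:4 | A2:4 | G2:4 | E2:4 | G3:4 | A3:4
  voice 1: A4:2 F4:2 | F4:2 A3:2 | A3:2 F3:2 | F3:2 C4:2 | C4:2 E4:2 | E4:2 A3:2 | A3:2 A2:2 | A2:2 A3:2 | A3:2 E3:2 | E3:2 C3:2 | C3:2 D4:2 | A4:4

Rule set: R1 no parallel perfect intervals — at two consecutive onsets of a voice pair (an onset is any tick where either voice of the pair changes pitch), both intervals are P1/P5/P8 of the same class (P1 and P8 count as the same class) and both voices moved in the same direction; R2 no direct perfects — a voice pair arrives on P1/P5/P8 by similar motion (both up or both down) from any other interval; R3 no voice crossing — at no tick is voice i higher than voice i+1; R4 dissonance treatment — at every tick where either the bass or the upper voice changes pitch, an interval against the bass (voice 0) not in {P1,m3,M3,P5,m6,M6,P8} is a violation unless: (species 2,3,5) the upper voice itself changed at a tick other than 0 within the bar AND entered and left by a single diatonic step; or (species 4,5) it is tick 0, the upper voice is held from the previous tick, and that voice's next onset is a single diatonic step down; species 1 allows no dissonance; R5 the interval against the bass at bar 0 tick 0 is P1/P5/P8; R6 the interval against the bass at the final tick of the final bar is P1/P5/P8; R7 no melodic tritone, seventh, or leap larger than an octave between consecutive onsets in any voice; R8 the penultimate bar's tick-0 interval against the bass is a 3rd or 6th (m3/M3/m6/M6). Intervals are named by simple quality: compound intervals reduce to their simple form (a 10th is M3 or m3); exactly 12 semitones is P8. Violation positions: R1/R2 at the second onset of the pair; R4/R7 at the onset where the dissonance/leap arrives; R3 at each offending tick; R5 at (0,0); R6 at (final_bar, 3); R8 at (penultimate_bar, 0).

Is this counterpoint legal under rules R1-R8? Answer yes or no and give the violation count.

No (12 violations)

bar 0: v0=A3 v1=A4 (P8)
bar 1: v0=F3 v1=F4 (P8)
bar 2: v0=D3 v1=A3 (P5)
bar 3: v0=C3 v1=F3 (P4)
bar 4: v0=E3 v1=C4 (m6)
bar 5: v0=C3 v1=E4 (M3)
bar 6: v0=B2 v1=A3 (m7)
bar 7: v0=A2 v1=A2 (P1)
bar 8: v0=G2 v1=A3 (M2)
bar 9: v0=E2 v1=E3 (P8)
bar 10: v0=G3 v1=C3 (P5)
bar 11: v0=A3 v1=A4 (P8)
  R4 @ bar3.0: C3/F3 P4 untreated
  R4 @ bar6.0: B2/A3 m7 untreated
  R3 @ bar6.2: B2 above A2
  R4 @ bar6.2: B2/A2 M2 untreated
  R3 @ bar6.3: B2 above A2
  R4 @ bar8.0: G2/A3 M2 untreated
  R3 @ bar10.0: G3 above C3
  R7 @ bar10.0: E2->G3 leap 15st
  R8 @ bar10.0: penult P5 not 3rd/6th
  R3 @ bar10.1: G3 above C3
  R7 @ bar10.2: C3->D4 leap 14st
  R2 @ bar11.0: G3/D4 P5 -> A3/A4 P8 similar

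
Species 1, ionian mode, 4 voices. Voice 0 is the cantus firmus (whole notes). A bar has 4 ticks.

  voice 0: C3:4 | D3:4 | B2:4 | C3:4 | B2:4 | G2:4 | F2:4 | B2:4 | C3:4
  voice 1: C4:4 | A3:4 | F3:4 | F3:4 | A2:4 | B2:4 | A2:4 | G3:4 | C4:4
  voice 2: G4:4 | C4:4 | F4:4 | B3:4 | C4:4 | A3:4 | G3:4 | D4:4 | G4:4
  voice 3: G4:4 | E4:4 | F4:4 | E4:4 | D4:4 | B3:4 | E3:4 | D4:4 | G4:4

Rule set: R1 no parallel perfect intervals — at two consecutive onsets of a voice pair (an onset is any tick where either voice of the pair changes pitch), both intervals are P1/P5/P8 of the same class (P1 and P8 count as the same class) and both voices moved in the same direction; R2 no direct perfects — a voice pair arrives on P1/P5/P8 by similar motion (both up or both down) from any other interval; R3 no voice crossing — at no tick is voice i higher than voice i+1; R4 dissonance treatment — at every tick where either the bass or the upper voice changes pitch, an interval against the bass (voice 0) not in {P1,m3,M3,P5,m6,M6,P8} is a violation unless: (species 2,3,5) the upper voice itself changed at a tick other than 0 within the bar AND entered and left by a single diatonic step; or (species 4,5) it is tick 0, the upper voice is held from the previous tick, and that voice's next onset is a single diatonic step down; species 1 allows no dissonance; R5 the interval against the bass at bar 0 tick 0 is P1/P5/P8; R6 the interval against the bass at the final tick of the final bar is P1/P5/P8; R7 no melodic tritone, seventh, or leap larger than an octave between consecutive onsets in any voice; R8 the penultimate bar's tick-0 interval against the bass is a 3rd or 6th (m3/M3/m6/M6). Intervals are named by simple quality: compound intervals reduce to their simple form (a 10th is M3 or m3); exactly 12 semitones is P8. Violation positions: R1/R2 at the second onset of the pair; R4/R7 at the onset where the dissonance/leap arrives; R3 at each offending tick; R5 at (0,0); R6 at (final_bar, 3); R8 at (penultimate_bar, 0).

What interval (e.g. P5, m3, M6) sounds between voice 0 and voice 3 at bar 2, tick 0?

TT

voice 0=B2 voice 3=F4 -> TT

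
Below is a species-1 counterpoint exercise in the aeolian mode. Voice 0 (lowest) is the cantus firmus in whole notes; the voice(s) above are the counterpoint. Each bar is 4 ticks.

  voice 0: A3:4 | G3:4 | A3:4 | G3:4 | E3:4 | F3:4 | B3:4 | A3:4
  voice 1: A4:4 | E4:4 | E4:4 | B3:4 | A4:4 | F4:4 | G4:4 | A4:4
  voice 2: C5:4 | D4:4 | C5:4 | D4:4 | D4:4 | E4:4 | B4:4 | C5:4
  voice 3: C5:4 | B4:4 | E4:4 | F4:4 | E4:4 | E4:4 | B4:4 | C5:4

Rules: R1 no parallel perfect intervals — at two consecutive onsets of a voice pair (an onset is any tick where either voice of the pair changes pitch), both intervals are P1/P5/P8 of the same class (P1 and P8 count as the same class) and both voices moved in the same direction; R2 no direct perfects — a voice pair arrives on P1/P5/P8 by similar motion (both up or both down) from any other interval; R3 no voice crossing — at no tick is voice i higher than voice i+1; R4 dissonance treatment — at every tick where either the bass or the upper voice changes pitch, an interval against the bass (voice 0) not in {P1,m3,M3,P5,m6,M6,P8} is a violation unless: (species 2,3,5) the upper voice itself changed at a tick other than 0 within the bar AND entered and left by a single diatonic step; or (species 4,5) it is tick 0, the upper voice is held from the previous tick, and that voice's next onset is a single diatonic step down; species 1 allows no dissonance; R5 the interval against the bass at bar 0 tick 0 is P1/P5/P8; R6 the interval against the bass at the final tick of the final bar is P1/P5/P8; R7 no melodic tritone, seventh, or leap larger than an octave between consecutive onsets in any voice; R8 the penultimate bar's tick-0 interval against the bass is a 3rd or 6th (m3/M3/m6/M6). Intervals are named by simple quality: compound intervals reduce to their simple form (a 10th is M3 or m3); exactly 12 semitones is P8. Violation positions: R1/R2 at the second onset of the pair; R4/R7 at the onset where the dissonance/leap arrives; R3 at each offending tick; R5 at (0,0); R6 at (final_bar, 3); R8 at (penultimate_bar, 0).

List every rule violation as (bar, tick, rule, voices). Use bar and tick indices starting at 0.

(0, 0, R5, (0, 2))
(0, 0, R5, (0, 3))
(1, 0, R2, (0, 2))
(1, 0, R2, (1, 3))
(1, 0, R3, (1, 2))
(1, 0, R7, (2,))
(1, 1, R3, (1, 2))
(1, 2, R3, (1, 2))
(1, 3, R3, (1, 2))
(2, 0, R3, (2, 3))
(2, 0, R7, (2,))
(2, 1, R3, (2, 3))
(2, 2, R3, (2, 3))
(2, 3, R3, (2, 3))
(3, 0, R2, (0, 2))
(3, 0, R4, (0, 3))
(3, 0, R7, (2,))
(4, 0, R2, (0, 3))
(4, 0, R3, (1, 2))
(4, 0, R4, (0, 1))
(4, 0, R4, (0, 2))
(4, 0, R7, (1,))
(4, 1, R3, (1, 2))
(4, 2, R3, (1, 2))
(4, 3, R3, (1, 2))
(5, 0, R3, (1, 2))
(5, 0, R4, (0, 2))
(5, 0, R4, (0, 3))
(5, 1, R3, (1, 2))
(5, 2, R3, (1, 2))
(5, 3, R3, (1, 2))
(6, 0, R1, (2, 3))
(6, 0, R2, (0, 2))
(6, 0, R2, (0, 3))
(6, 0, R7, (0,))
(6, 0, R8, (0, 2))
(6, 0, R8, (0, 3))
(7, 0, R1, (2, 3))
(7, 3, R6, (0, 2))
(7, 3, R6, (0, 3))

bar 0: v0=A3 v1=A4 v2=C5 v3=C5 downbeat m3
bar 1: v0=G3 v1=E4 v2=D4 v3=B4 downbeat M3
bar 2: v0=A3 v1=E4 v2=C5 v3=E4 downbeat P5
bar 3: v0=G3 v1=B3 v2=D4 v3=F4 downbeat m7
bar 4: v0=E3 v1=A4 v2=D4 v3=E4 downbeat P8
bar 5: v0=F3 v1=F4 v2=E4 v3=E4 downbeat M7
bar 6: v0=B3 v1=G4 v2=B4 v3=B4 downbeat P8
bar 7: v0=A3 v1=A4 v2=C5 v3=C5 downbeat m3
  -> R5 @ bar 0 tick 0 v(0, 2): opens on m3
  -> R5 @ bar 0 tick 0 v(0, 3): opens on m3
  -> R2 @ bar 1 tick 0 v(0, 2): A3/C5 m3 -> G3/D4 P5 similar
  -> R2 @ bar 1 tick 0 v(1, 3): A4/C5 m3 -> E4/B4 P5 similar
  -> R3 @ bar 1 tick 0 v(1, 2): E4 above D4
  -> R7 @ bar 1 tick 0 v(2,): C5->D4 leap 10st
  -> R3 @ bar 1 tick 1 v(1, 2): E4 above D4
  -> R3 @ bar 1 tick 2 v(1, 2): E4 above D4
  -> R3 @ bar 1 tick 3 v(1, 2): E4 above D4
  -> R3 @ bar 2 tick 0 v(2, 3): C5 above E4
  -> R7 @ bar 2 tick 0 v(2,): D4->C5 leap 10st
  -> R3 @ bar 2 tick 1 v(2, 3): C5 above E4
  -> R3 @ bar 2 tick 2 v(2, 3): C5 above E4
  -> R3 @ bar 2 tick 3 v(2, 3): C5 above E4
  -> R2 @ bar 3 tick 0 v(0, 2): A3/C5 m3 -> G3/D4 P5 similar
  -> R4 @ bar 3 tick 0 v(0, 3): G3/F4 m7 untreated
  -> R7 @ bar 3 tick 0 v(2,): C5->D4 leap 10st
  -> R2 @ bar 4 tick 0 v(0, 3): G3/F4 m7 -> E3/E4 P8 similar
  -> R3 @ bar 4 tick 0 v(1, 2): A4 above D4
  -> R4 @ bar 4 tick 0 v(0, 1): E3/A4 P4 untreated
  -> R4 @ bar 4 tick 0 v(0, 2): E3/D4 m7 untreated
  -> R7 @ bar 4 tick 0 v(1,): B3->A4 leap 10st
  -> R3 @ bar 4 tick 1 v(1, 2): A4 above D4
  -> R3 @ bar 4 tick 2 v(1, 2): A4 above D4
  -> R3 @ bar 4 tick 3 v(1, 2): A4 above D4
  -> R3 @ bar 5 tick 0 v(1, 2): F4 above E4
  -> R4 @ bar 5 tick 0 v(0, 2): F3/E4 M7 untreated
  -> R4 @ bar 5 tick 0 v(0, 3): F3/E4 M7 untreated
  -> R3 @ bar 5 tick 1 v(1, 2): F4 above E4
  -> R3 @ bar 5 tick 2 v(1, 2): F4 above E4
  -> R3 @ bar 5 tick 3 v(1, 2): F4 above E4
  -> R1 @ bar 6 tick 0 v(2, 3): E4/E4 P1 -> B4/B4 P1 similar
  -> R2 @ bar 6 tick 0 v(0, 2): F3/E4 M7 -> B3/B4 P8 similar
  -> R2 @ bar 6 tick 0 v(0, 3): F3/E4 M7 -> B3/B4 P8 similar
  -> R7 @ bar 6 tick 0 v(0,): F3->B3 leap 6st
  -> R8 @ bar 6 tick 0 v(0, 2): penult P8 not 3rd/6th
  -> R8 @ bar 6 tick 0 v(0, 3): penult P8 not 3rd/6th
  -> R1 @ bar 7 tick 0 v(2, 3): B4/B4 P1 -> C5/C5 P1 similar
  -> R6 @ bar 7 tick 3 v(0, 2): closes on m3
  -> R6 @ bar 7 tick 3 v(0, 3): closes on m3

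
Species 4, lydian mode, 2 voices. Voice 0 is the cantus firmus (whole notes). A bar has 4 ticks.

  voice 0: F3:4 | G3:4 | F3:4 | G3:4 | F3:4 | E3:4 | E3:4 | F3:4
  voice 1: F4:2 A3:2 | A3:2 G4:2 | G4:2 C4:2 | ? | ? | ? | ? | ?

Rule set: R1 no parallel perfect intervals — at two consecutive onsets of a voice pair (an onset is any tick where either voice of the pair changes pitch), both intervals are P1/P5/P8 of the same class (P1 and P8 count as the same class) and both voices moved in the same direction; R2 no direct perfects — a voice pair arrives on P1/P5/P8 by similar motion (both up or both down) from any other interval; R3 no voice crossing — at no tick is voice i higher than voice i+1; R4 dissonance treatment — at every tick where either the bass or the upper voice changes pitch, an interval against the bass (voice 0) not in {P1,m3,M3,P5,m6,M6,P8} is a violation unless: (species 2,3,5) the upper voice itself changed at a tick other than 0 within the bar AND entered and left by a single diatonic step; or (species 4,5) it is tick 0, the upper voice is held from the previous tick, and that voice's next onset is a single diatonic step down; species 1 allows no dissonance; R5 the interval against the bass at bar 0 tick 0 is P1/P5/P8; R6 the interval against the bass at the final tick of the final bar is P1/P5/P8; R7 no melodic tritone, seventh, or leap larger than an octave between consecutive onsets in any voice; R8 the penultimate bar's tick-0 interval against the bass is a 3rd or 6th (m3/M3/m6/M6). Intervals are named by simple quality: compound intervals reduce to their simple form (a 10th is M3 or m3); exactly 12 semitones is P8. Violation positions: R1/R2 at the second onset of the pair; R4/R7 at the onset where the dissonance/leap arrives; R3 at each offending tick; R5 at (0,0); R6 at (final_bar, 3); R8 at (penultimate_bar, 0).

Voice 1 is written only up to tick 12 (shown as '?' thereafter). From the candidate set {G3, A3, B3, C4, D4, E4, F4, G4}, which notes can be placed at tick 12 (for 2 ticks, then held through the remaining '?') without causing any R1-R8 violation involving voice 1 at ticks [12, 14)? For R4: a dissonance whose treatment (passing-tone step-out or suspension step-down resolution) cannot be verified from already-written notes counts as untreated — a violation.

G3: legal
A3: violates R4
B3: legal
C4: violates R4
D4: violates R1
E4: legal
F4: violates R4
G4: violates R2

{B3, E4, G3}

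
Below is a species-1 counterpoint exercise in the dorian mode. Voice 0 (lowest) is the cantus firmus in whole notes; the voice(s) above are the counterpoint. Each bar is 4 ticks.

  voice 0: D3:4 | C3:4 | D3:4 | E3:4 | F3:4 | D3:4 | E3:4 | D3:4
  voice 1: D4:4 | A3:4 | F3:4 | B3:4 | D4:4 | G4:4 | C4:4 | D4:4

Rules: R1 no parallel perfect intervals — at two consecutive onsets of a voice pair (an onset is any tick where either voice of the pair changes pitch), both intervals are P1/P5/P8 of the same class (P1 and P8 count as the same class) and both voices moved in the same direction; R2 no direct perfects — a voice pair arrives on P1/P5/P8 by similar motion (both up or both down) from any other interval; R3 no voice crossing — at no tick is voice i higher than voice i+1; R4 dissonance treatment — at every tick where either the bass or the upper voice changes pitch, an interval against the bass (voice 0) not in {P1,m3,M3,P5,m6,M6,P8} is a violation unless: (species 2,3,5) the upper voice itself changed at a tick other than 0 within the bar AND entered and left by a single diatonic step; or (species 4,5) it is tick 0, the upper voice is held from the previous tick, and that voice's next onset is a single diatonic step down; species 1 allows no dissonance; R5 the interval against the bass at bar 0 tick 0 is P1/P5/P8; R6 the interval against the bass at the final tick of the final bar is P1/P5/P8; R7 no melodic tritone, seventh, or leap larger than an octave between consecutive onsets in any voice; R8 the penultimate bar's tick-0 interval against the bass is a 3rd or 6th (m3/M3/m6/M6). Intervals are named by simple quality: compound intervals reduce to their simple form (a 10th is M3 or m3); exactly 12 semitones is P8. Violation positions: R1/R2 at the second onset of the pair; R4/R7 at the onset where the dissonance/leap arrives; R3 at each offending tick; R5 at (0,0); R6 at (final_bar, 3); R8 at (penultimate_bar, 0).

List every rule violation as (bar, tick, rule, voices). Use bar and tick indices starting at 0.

(3, 0, R2, (0, 1))
(3, 0, R7, (1,))
(5, 0, R4, (0, 1))

bar 0: v0=D3 v1=D4 downbeat P8
bar 1: v0=C3 v1=A3 downbeat M6
bar 2: v0=D3 v1=F3 downbeat m3
bar 3: v0=E3 v1=B3 downbeat P5
bar 4: v0=F3 v1=D4 downbeat M6
bar 5: v0=D3 v1=G4 downbeat P4
bar 6: v0=E3 v1=C4 downbeat m6
bar 7: v0=D3 v1=D4 downbeat P8
  -> R2 @ bar 3 tick 0 v(0, 1): D3/F3 m3 -> E3/B3 P5 similar
  -> R7 @ bar 3 tick 0 v(1,): F3->B3 leap 6st
  -> R4 @ bar 5 tick 0 v(0, 1): D3/G4 P4 untreated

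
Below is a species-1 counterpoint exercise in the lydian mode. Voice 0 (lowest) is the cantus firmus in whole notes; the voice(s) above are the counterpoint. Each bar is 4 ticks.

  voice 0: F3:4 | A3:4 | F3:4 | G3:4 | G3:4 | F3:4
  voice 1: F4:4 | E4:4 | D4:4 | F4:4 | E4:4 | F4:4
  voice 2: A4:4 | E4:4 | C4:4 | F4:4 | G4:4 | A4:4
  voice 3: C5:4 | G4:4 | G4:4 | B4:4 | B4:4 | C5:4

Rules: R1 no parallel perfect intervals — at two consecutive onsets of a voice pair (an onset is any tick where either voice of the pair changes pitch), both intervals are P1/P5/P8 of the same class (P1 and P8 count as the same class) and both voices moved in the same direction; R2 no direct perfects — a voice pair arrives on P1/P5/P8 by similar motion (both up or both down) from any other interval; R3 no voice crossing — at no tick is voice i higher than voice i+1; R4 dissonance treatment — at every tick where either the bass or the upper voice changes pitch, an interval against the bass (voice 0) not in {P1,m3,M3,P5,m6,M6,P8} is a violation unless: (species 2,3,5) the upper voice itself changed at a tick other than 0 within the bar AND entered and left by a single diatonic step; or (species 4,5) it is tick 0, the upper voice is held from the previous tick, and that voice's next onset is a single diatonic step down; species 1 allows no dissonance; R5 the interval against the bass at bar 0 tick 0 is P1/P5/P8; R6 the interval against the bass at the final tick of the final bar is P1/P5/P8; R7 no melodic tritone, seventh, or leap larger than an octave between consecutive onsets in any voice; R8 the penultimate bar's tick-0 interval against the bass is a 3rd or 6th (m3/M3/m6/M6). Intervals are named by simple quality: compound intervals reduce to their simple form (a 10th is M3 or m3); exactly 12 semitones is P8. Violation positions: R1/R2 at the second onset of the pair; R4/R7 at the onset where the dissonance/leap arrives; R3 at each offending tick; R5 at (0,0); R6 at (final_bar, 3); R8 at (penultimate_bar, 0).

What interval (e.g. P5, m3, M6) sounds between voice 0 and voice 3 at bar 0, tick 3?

P5

voice 0=F3 voice 3=C5 -> P5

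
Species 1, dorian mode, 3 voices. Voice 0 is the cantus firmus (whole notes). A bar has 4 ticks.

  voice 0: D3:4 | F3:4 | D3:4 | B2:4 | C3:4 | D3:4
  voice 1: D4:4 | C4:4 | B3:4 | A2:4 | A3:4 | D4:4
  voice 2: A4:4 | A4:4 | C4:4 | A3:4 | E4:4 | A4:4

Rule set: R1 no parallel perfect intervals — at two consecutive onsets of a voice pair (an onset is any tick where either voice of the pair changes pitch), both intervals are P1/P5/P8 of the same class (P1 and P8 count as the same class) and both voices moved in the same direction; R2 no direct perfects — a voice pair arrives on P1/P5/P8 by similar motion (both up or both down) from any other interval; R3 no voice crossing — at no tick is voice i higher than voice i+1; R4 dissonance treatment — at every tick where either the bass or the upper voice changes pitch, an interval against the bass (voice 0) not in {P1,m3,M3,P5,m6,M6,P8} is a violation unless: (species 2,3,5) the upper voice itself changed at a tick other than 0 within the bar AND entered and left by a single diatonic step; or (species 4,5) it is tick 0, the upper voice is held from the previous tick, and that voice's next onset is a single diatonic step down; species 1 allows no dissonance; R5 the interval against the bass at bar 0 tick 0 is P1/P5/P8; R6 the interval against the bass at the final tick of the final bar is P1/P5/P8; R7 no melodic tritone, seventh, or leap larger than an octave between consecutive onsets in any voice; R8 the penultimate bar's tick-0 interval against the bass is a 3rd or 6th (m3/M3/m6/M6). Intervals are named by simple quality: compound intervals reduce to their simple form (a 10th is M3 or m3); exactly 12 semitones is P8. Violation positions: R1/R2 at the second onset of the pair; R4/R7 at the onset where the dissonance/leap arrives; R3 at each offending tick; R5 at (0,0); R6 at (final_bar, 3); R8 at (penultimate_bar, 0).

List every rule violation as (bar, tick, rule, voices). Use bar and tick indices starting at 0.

bar 0: v0=D3 v1=D4 v2=A4 downbeat P5
bar 1: v0=F3 v1=C4 v2=A4 downbeat M3
bar 2: v0=D3 v1=B3 v2=C4 downbeat m7
bar 3: v0=B2 v1=A2 v2=A3 downbeat m7
bar 4: v0=C3 v1=A3 v2=E4 downbeat M3
bar 5: v0=D3 v1=D4 v2=A4 downbeat P5
  -> R4 @ bar 2 tick 0 v(0, 2): D3/C4 m7 untreated
  -> R2 @ bar 3 tick 0 v(1, 2): B3/C4 m2 -> A2/A3 P8 similar
  -> R3 @ bar 3 tick 0 v(0, 1): B2 above A2
  -> R4 @ bar 3 tick 0 v(0, 1): B2/A2 M2 untreated
  -> R4 @ bar 3 tick 0 v(0, 2): B2/A3 m7 untreated
  -> R7 @ bar 3 tick 0 v(1,): B3->A2 leap 14st
  -> R3 @ bar 3 tick 1 v(0, 1): B2 above A2
  -> R3 @ bar 3 tick 2 v(0, 1): B2 above A2
  -> R3 @ bar 3 tick 3 v(0, 1): B2 above A2
  -> R2 @ bar 4 tick 0 v(1, 2): A2/A3 P8 -> A3/E4 P5 similar
  -> R1 @ bar 5 tick 0 v(1, 2): A3/E4 P5 -> D4/A4 P5 similar
  -> R2 @ bar 5 tick 0 v(0, 1): C3/A3 M6 -> D3/D4 P8 similar
  -> R2 @ bar 5 tick 0 v(0, 2): C3/E4 M3 -> D3/A4 P5 similar

(2, 0, R4, (0, 2))
(3, 0, R2, (1, 2))
(3, 0, R3, (0, 1))
(3, 0, R4, (0, 1))
(3, 0, R4, (0, 2))
(3, 0, R7, (1,))
(3, 1, R3, (0, 1))
(3, 2, R3, (0, 1))
(3, 3, R3, (0, 1))
(4, 0, R2, (1, 2))
(5, 0, R1, (1, 2))
(5, 0, R2, (0, 1))
(5, 0, R2, (0, 2))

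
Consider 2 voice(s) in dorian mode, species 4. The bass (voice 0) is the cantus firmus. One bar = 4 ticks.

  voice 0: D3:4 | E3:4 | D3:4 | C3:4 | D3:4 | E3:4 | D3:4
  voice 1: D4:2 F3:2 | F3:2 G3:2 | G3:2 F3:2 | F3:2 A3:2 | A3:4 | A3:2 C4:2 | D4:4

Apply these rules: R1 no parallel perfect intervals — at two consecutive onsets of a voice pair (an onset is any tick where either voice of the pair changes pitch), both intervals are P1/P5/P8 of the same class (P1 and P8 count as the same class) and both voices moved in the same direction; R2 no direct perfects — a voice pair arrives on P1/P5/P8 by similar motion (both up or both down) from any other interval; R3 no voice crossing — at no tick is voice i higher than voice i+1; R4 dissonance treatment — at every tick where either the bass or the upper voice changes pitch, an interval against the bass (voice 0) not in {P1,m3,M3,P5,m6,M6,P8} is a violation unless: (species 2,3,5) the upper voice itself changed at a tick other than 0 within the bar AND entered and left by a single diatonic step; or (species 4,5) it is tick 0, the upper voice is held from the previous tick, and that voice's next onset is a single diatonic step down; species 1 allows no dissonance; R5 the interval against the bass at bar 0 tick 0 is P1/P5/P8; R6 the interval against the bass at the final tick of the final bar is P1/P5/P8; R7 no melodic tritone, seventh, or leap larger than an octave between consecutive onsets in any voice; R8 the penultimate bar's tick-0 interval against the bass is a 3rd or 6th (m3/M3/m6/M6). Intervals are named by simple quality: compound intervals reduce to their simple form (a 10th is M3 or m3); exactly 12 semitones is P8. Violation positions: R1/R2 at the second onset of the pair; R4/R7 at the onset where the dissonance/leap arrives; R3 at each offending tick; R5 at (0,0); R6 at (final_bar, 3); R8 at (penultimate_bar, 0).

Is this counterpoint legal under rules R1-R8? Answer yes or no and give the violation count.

No (4 violations)

bar 0: v0=D3 v1=D4 (P8)
bar 1: v0=E3 v1=F3 (m2)
bar 2: v0=D3 v1=G3 (P4)
bar 3: v0=C3 v1=F3 (P4)
bar 4: v0=D3 v1=A3 (P5)
bar 5: v0=E3 v1=A3 (P4)
bar 6: v0=D3 v1=D4 (P8)
  R4 @ bar1.0: E3/F3 m2 untreated
  R4 @ bar3.0: C3/F3 P4 untreated
  R4 @ bar5.0: E3/A3 P4 untreated
  R8 @ bar5.0: penult P4 not 3rd/6th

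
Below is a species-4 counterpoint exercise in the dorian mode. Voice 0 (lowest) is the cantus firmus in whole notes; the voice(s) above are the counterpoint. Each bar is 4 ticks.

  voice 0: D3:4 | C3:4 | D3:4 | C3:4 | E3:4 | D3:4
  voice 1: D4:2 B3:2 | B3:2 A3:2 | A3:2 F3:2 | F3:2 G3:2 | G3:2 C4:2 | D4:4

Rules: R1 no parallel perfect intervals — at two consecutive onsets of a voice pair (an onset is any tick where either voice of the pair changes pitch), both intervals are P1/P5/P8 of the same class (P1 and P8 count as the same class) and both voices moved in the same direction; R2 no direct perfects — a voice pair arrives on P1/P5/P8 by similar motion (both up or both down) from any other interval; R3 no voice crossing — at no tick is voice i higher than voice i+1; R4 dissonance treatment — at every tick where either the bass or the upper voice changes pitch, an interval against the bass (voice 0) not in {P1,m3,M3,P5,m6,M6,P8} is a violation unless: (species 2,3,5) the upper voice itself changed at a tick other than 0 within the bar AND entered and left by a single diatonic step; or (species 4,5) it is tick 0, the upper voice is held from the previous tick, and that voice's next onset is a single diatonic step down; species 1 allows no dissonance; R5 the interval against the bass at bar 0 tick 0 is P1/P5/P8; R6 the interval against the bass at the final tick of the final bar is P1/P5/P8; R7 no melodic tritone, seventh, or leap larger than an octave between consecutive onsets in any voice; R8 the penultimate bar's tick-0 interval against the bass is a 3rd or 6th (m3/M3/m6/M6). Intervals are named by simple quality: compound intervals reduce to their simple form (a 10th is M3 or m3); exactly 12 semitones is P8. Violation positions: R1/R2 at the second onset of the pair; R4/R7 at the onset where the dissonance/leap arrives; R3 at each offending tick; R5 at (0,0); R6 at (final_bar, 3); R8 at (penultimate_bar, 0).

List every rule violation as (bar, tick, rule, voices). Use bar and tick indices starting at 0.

bar 0: v0=D3 v1=D4 downbeat P8
bar 1: v0=C3 v1=B3 downbeat M7
bar 2: v0=D3 v1=A3 downbeat P5
bar 3: v0=C3 v1=F3 downbeat P4
bar 4: v0=E3 v1=G3 downbeat m3
bar 5: v0=D3 v1=D4 downbeat P8
  -> R4 @ bar 3 tick 0 v(0, 1): C3/F3 P4 untreated

(3, 0, R4, (0, 1))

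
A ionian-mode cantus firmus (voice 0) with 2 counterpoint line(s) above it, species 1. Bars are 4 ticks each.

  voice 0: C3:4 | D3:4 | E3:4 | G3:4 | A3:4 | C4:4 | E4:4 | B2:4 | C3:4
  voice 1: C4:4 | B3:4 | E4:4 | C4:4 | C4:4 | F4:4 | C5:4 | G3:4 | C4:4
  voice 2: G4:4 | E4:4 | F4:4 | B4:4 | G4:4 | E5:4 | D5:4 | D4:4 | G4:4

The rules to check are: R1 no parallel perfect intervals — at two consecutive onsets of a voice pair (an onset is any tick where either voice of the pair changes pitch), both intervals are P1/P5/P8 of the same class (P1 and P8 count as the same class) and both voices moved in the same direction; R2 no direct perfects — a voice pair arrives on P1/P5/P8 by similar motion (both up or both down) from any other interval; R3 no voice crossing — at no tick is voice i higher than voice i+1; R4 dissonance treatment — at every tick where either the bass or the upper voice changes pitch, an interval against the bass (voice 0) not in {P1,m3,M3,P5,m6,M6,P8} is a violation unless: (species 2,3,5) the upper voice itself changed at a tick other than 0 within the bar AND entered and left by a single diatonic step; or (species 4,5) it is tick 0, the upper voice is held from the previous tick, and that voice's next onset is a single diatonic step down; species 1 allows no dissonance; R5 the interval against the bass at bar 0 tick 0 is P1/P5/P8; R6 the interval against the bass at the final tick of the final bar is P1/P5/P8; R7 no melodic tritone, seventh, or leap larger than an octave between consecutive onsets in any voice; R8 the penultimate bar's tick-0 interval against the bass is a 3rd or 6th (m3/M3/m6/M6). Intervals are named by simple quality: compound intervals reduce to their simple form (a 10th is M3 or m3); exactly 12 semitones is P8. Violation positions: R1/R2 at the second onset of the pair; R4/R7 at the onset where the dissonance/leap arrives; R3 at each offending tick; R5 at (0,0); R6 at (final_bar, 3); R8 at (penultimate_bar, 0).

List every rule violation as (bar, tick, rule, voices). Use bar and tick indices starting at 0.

bar 0: v0=C3 v1=C4 v2=G4 downbeat P5
bar 1: v0=D3 v1=B3 v2=E4 downbeat M2
bar 2: v0=E3 v1=E4 v2=F4 downbeat m2
bar 3: v0=G3 v1=C4 v2=B4 downbeat M3
bar 4: v0=A3 v1=C4 v2=G4 downbeat m7
bar 5: v0=C4 v1=F4 v2=E5 downbeat M3
bar 6: v0=E4 v1=C5 v2=D5 downbeat m7
bar 7: v0=B2 v1=G3 v2=D4 downbeat m3
bar 8: v0=C3 v1=C4 v2=G4 downbeat P5
  -> R4 @ bar 1 tick 0 v(0, 2): D3/E4 M2 untreated
  -> R2 @ bar 2 tick 0 v(0, 1): D3/B3 M6 -> E3/E4 P8 similar
  -> R4 @ bar 2 tick 0 v(0, 2): E3/F4 m2 untreated
  -> R4 @ bar 3 tick 0 v(0, 1): G3/C4 P4 untreated
  -> R7 @ bar 3 tick 0 v(2,): F4->B4 leap 6st
  -> R4 @ bar 4 tick 0 v(0, 2): A3/G4 m7 untreated
  -> R4 @ bar 5 tick 0 v(0, 1): C4/F4 P4 untreated
  -> R4 @ bar 6 tick 0 v(0, 2): E4/D5 m7 untreated
  -> R2 @ bar 7 tick 0 v(1, 2): C5/D5 M2 -> G3/D4 P5 similar
  -> R7 @ bar 7 tick 0 v(0,): E4->B2 leap 17st
  -> R7 @ bar 7 tick 0 v(1,): C5->G3 leap 17st
  -> R1 @ bar 8 tick 0 v(1, 2): G3/D4 P5 -> C4/G4 P5 similar
  -> R2 @ bar 8 tick 0 v(0, 1): B2/G3 m6 -> C3/C4 P8 similar
  -> R2 @ bar 8 tick 0 v(0, 2): B2/D4 m3 -> C3/G4 P5 similar

(1, 0, R4, (0, 2))
(2, 0, R2, (0, 1))
(2, 0, R4, (0, 2))
(3, 0, R4, (0, 1))
(3, 0, R7, (2,))
(4, 0, R4, (0, 2))
(5, 0, R4, (0, 1))
(6, 0, R4, (0, 2))
(7, 0, R2, (1, 2))
(7, 0, R7, (0,))
(7, 0, R7, (1,))
(8, 0, R1, (1, 2))
(8, 0, R2, (0, 1))
(8, 0, R2, (0, 2))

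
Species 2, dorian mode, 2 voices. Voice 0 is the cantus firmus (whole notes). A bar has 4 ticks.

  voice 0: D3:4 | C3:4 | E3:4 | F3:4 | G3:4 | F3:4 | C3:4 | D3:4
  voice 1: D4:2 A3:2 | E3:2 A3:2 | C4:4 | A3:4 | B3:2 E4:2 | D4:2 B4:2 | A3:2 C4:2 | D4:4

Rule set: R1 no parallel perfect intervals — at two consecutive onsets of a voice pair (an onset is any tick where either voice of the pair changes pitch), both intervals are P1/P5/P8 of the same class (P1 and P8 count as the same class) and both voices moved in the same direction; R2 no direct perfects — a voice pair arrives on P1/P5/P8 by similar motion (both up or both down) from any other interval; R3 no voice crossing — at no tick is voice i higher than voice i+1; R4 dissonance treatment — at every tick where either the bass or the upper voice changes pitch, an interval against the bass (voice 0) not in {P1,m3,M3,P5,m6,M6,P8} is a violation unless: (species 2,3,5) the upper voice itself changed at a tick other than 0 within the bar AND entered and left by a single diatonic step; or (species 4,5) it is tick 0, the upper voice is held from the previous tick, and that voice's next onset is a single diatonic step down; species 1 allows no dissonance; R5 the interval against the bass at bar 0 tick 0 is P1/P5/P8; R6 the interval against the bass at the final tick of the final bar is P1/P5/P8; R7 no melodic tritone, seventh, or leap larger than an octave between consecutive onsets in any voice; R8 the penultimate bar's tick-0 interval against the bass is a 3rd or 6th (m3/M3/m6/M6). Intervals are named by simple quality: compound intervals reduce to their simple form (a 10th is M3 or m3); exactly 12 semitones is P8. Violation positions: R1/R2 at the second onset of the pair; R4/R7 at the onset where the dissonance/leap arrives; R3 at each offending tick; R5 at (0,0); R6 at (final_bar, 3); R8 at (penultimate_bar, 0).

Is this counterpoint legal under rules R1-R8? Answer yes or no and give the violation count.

bar 0: v0=D3 v1=D4 (P8)
bar 1: v0=C3 v1=E3 (M3)
bar 2: v0=E3 v1=C4 (m6)
bar 3: v0=F3 v1=A3 (M3)
bar 4: v0=G3 v1=B3 (M3)
bar 5: v0=F3 v1=D4 (M6)
bar 6: v0=C3 v1=A3 (M6)
bar 7: v0=D3 v1=D4 (P8)
  R4 @ bar5.2: F3/B4 TT untreated
  R7 @ bar6.0: B4->A3 leap 14st
  R1 @ bar7.0: C3/C4 P8 -> D3/D4 P8 similar

No (3 violations)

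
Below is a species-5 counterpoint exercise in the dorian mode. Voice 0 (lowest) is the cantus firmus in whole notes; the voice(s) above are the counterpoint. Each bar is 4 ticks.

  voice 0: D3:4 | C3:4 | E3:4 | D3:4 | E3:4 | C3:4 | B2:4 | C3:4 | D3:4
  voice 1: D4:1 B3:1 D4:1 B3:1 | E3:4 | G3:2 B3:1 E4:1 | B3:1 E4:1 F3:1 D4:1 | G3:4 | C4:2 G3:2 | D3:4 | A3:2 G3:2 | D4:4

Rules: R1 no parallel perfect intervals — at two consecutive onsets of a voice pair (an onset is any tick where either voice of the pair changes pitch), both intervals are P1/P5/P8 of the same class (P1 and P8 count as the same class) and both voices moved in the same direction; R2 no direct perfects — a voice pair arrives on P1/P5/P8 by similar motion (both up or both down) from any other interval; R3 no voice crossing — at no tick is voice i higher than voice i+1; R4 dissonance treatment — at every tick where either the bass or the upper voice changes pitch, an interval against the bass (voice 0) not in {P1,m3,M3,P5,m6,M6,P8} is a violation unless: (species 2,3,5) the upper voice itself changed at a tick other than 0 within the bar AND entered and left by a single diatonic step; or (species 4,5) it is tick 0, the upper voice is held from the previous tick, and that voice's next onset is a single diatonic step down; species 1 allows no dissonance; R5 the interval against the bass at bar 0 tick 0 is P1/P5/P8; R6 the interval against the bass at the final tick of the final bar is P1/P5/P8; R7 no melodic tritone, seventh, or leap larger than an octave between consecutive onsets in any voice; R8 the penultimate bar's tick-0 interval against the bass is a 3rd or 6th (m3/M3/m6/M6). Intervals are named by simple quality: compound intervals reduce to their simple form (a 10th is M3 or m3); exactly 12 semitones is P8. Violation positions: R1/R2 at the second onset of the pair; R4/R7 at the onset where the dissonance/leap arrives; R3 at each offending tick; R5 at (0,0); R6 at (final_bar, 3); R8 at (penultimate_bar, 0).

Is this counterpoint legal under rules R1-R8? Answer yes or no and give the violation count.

No (3 violations)

bar 0: v0=D3 v1=D4 (P8)
bar 1: v0=C3 v1=E3 (M3)
bar 2: v0=E3 v1=G3 (m3)
bar 3: v0=D3 v1=B3 (M6)
bar 4: v0=E3 v1=G3 (m3)
bar 5: v0=C3 v1=C4 (P8)
bar 6: v0=B2 v1=D3 (m3)
bar 7: v0=C3 v1=A3 (M6)
bar 8: v0=D3 v1=D4 (P8)
  R4 @ bar3.1: D3/E4 M2 untreated
  R7 @ bar3.2: E4->F3 leap 11st
  R2 @ bar8.0: C3/G3 P5 -> D3/D4 P8 similar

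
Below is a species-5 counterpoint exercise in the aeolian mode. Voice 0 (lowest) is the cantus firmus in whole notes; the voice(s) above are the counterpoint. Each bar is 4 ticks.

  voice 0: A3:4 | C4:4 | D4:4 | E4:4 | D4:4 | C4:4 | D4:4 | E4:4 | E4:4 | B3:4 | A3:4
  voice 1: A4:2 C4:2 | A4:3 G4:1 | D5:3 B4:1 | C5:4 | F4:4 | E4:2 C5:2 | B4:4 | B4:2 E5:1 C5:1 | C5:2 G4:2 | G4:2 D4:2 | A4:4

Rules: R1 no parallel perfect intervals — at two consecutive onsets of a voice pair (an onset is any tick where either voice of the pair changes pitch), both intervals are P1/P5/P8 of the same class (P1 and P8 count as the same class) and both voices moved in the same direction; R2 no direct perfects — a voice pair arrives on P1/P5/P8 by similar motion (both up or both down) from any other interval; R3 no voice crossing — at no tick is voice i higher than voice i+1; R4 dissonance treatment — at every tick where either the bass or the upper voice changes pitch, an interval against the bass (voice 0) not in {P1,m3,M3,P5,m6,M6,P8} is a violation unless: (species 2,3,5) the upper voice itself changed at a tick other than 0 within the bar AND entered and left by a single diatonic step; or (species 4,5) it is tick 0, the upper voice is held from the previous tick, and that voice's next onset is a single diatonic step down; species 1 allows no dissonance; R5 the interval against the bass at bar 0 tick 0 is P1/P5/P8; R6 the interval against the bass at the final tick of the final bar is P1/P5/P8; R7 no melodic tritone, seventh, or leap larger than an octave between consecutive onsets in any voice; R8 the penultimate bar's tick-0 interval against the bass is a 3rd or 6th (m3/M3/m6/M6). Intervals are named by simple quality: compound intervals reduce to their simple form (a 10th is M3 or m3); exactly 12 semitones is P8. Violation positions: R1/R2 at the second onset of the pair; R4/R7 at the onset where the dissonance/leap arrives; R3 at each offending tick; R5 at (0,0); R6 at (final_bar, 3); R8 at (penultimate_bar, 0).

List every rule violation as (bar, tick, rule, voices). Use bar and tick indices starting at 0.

bar 0: v0=A3 v1=A4 downbeat P8
bar 1: v0=C4 v1=A4 downbeat M6
bar 2: v0=D4 v1=D5 downbeat P8
bar 3: v0=E4 v1=C5 downbeat m6
bar 4: v0=D4 v1=F4 downbeat m3
bar 5: v0=C4 v1=E4 downbeat M3
bar 6: v0=D4 v1=B4 downbeat M6
bar 7: v0=E4 v1=B4 downbeat P5
bar 8: v0=E4 v1=C5 downbeat m6
bar 9: v0=B3 v1=G4 downbeat m6
bar 10: v0=A3 v1=A4 downbeat P8
  -> R2 @ bar 2 tick 0 v(0, 1): C4/G4 P5 -> D4/D5 P8 similar

(2, 0, R2, (0, 1))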